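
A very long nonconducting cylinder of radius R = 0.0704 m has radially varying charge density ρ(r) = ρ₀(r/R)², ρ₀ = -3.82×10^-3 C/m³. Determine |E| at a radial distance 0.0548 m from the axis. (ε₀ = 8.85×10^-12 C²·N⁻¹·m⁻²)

Take a coaxial cylindrical Gaussian surface of radius r = 0.0548 m and length L (r < R).
λ_enc = ∫₀^r ρ(r')·2πr' dr' = (2πρ₀/R²)·r^4/4 = -1.092e-5 C/m.
Since E is radial and uniform over the curved surface, Φ = E·2πrL = Q_enc/ε₀ = λ_enc L/ε₀.
E = |λ_enc|/(2πε₀r) = (1.092e-5)/(2π·8.85×10^-12·0.0548) = 3.58e6 N/C.

|E| = 3.58×10^6 N/C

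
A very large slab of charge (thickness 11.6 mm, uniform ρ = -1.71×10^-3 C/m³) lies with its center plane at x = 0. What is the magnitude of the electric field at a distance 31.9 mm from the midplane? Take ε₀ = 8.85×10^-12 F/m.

The point |x| = 31.9 mm lies outside the slab (half-thickness 0.0058 m). A symmetric pillbox spanning the full slab encloses Q_enc = ρ·d·A.
Flux = 2EA ⇒ E = |ρ|d/(2ε₀), independent of distance outside.
E = (1.71×10^-3)(0.0116)/(2·8.85×10^-12) = 1.12×10^6 N/C.

E ≈ 1.12e6 V/m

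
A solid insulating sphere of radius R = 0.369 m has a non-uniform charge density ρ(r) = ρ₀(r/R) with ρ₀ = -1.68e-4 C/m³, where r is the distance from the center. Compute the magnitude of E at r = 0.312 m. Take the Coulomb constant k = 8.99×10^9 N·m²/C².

1.25×10^6 V/m

Symmetry ⇒ E = E(r) r̂. Gaussian sphere of radius r = 0.312 m (r < R).
Integrate the density: Q_enc = 4π ∫₀^r ρ₀(r'/R)^1 r'² dr' = 4πρ₀ r^4/(4·R) = -1.355e-5 C.
By Gauss's law, ∮E·dA = E·4πr² = Q_enc/ε₀.
E = k|Q_enc|/r² = (8.99×10^9)(1.355×10^-5)/(0.312)² = 1.25×10^6 N/C.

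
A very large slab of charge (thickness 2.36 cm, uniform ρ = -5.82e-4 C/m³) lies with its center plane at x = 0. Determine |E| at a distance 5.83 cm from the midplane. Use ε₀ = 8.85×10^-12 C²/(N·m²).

E ≈ 7.76×10^5 V/m

The point |x| = 5.83 cm lies outside the slab (half-thickness 0.0118 m). A symmetric pillbox spanning the full slab encloses Q_enc = ρ·d·A.
Flux = 2EA ⇒ E = |ρ|d/(2ε₀), independent of distance outside.
E = (5.82×10^-4)(0.0236)/(2·8.85×10^-12) = 7.76e5 N/C.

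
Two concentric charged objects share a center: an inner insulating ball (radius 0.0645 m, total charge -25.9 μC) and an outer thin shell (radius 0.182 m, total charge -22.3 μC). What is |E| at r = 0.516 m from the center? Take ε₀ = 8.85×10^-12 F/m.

Use a concentric Gaussian sphere at r = 0.516 m (r > 0.182 m, enclosing both).
Q_enc = (-25.9 μC) + (-22.3 μC) = -4.82×10^-5 C.
Gauss's law: E·4πr² = Q_enc/ε₀.
E = |Q_enc|/(4πε₀r²) = (4.82×10^-5)/(4π·8.85×10^-12·(0.516)²) = 1.63×10^6 N/C.

1.63e6 V/m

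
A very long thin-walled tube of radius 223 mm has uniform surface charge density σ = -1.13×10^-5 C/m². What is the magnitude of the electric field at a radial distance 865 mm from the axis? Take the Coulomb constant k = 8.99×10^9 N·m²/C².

|E| ≈ 3.29×10^5 N/C

Take a coaxial cylindrical Gaussian surface of radius r = 865 mm and length L (r > 223 mm).
The whole shell is enclosed: λ_enc = σ·2πR = (-1.13×10^-5)·2π·(0.223) = -1.583×10^-5 C/m.
Applying ∮E·dA = Q_enc/ε₀ with the end caps contributing no flux:
E = 2k|λ_enc|/r = 2(8.99×10^9)(1.583e-5)/(0.865) = 3.29×10^5 N/C.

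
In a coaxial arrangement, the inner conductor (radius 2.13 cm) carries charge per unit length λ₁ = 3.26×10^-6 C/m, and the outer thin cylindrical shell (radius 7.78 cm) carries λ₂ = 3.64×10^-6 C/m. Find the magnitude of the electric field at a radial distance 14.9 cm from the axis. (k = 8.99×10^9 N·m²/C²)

Choose a coaxial cylinder of radius r = 14.9 cm (arbitrary length L) as the Gaussian surface (r > 7.78 cm, enclosing both).
λ_enc = λ₁ + λ₂ = (3.26e-6) + (3.64×10^-6) = 6.90e-6 C/m.
Since E is radial and uniform over the curved surface, Φ = E·2πrL = Q_enc/ε₀ = λ_enc L/ε₀.
E = 2k|λ_enc|/r = 2(8.99×10^9)(6.90×10^-6)/(0.149) = 8.33e5 N/C.

E ≈ 8.33×10^5 N/C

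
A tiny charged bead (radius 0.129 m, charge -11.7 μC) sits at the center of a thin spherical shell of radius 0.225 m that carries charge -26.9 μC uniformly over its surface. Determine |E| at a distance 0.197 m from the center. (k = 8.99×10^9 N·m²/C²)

2.71e6 N/C

Use a concentric Gaussian sphere at r = 0.197 m (between the bodies, 0.129 m < r < 0.225 m).
Only the inner charge is enclosed; the outer shell contributes nothing inside itself. Q_enc = -11.7 μC = -1.17e-5 C.
Applying ∮E·dA = Q_enc/ε₀ with Φ = E(4πr²):
E = k|Q_enc|/r² = (8.99×10^9)(1.17×10^-5)/(0.197)² = 2.71×10^6 N/C.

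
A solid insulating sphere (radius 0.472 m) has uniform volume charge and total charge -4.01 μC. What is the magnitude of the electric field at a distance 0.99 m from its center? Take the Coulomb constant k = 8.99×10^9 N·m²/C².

|E| ≈ 3.68×10^4 V/m

Use a concentric Gaussian sphere at r = 0.99 m (r > R, so the entire charge is enclosed).
Q_enc = -4.01 μC = -4.01×10^-6 C.
By Gauss's law, ∮E·dA = E·4πr² = Q_enc/ε₀.
E = k|Q_enc|/r² = (8.99×10^9)(4.01e-6)/(0.99)² = 3.68×10^4 N/C.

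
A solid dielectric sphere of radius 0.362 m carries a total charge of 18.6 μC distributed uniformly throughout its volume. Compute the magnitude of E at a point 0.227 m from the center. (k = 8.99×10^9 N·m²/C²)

|E| = 8.00×10^5 V/m

By spherical symmetry E is radial; choose a Gaussian sphere of radius r = 0.227 m (r < R).
Only the charge within r is enclosed: Q_enc = Q·(r/R)³ = (18.6 μC)·(0.227 m/0.362 m)³ = 4.586×10^-6 C.
Gauss's law: E·4πr² = Q_enc/ε₀.
E = k|Q_enc|/r² = (8.99×10^9)(4.586×10^-6)/(0.227)² = 8.00e5 N/C.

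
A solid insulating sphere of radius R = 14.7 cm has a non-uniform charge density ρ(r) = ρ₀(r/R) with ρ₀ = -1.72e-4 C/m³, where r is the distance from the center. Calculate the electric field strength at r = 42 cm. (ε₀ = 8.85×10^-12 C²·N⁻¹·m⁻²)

By spherical symmetry E is radial; choose a Gaussian sphere of radius r = 42 cm (r > R, all charge enclosed).
Q_enc = 4π ∫₀^R ρ₀(r'/R)^1 r'² dr' = 4πρ₀R³/4 = -1.716×10^-6 C.
Since E is radial and uniform over the Gaussian sphere, Φ = E·4πr² = Q_enc/ε₀.
E = |Q_enc|/(4πε₀r²) = (1.716×10^-6)/(4π·8.85×10^-12·(0.42)²) = 8.75×10^4 N/C.

|E| ≈ 8.75×10^4 N/C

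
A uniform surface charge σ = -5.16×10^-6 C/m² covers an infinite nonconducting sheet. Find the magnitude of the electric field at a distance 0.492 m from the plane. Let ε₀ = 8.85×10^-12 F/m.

E = 2.92×10^5 V/m

By planar symmetry E is perpendicular to the sheet and uniform; use a Gaussian pillbox with flat faces of area A on each side of the sheet.
Flux Φ = 2EA and Q_enc = σA, so 2EA = σA/ε₀ ⇒ E = |σ|/(2ε₀), independent of distance.
E = |σ|/(2ε₀) = (5.16×10^-6)/(2·8.85×10^-12) = 2.92×10^5 N/C.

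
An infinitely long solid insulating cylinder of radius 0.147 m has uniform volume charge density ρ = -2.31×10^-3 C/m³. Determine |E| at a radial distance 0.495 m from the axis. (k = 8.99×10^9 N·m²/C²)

By cylindrical symmetry E is radial; use a coaxial Gaussian cylinder of radius 0.495 m and length L (r > 0.147 m, full cross-section enclosed).
λ_enc = ρ·πR² = (-2.31e-3)π(0.147)² = -1.568×10^-4 C/m.
Since E is radial and uniform over the curved surface, Φ = E·2πrL = Q_enc/ε₀ = λ_enc L/ε₀.
E = 2k|λ_enc|/r = 2(8.99×10^9)(1.568×10^-4)/(0.495) = 5.70×10^6 N/C.

5.70e6 N/C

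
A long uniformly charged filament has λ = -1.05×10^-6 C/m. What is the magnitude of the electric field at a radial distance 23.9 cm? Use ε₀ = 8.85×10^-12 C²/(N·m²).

E = 7.90e4 N/C

Take a coaxial cylindrical Gaussian surface of radius r = 23.9 cm and length L.
Q_enc = λL, so λ_enc = -1.05e-6 C/m.
Gauss's law: E·2πrL = λ_enc L/ε₀.
E = |λ_enc|/(2πε₀r) = (1.05×10^-6)/(2π·8.85×10^-12·0.239) = 7.90×10^4 N/C.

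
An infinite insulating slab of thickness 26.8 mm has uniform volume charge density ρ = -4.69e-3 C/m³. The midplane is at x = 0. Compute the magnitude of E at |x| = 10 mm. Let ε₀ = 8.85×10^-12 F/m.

|E| ≈ 5.30×10^6 V/m

By symmetry E is perpendicular to the slab. A Gaussian pillbox from −10 mm to +10 mm (face area A) lies entirely within the slab.
Q_enc = ρ·(2x)·A and flux = 2EA, so 2EA = 2ρxA/ε₀ ⇒ E = |ρ|x/ε₀.
E = (4.69×10^-3)(0.01)/(8.85×10^-12) = 5.30e6 N/C.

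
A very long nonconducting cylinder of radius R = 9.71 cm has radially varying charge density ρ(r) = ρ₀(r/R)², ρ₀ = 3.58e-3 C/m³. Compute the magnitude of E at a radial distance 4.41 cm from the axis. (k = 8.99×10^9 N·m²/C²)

E = 9.20e5 N/C

Coaxial Gaussian cylinder, radius r = 4.41 cm, length L (r < R).
Integrating ρ over the cross-section to radius r: λ_enc = (2πρ₀/R²) ∫₀^r r'^3 dr' = 2πρ₀ r^4/(4·R²) = 2.256×10^-6 C/m.
Applying ∮E·dA = Q_enc/ε₀ with the end caps contributing no flux:
E = 2k|λ_enc|/r = 2(8.99×10^9)(2.256×10^-6)/(0.0441) = 9.20×10^5 N/C.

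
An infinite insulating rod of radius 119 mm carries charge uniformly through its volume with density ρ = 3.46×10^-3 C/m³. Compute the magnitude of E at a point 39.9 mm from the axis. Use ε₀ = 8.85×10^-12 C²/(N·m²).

|E| = 7.80×10^6 N/C

Choose a coaxial cylinder of radius r = 39.9 mm (arbitrary length L) as the Gaussian surface (r < R).
Charge inside radius r per length L is ρ·πr²·L, so λ_enc = ρπr² = 1.731×10^-5 C/m.
Gauss's law: E·2πrL = λ_enc L/ε₀.
E = |λ_enc|/(2πε₀r) = (1.731×10^-5)/(2π·8.85×10^-12·0.0399) = 7.80e6 N/C.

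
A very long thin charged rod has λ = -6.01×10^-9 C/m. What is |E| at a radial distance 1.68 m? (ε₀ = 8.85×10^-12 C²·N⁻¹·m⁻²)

By cylindrical symmetry E is radial; use a coaxial Gaussian cylinder of radius 1.68 m and length L.
Q_enc = λL, so λ_enc = -6.01e-9 C/m.
Since E is radial and uniform over the curved surface, Φ = E·2πrL = Q_enc/ε₀ = λ_enc L/ε₀.
E = |λ_enc|/(2πε₀r) = (6.01×10^-9)/(2π·8.85×10^-12·1.68) = 64.3 N/C.

E ≈ 64.3 N/C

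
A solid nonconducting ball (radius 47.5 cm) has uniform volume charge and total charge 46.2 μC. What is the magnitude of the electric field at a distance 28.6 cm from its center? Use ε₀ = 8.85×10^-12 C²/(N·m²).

By spherical symmetry E is radial; choose a Gaussian sphere of radius r = 28.6 cm (r < R).
Only the charge within r is enclosed: Q_enc = Q·(r/R)³ = (46.2 μC)·(28.6 cm/47.5 cm)³ = 1.008e-5 C.
Since E is radial and uniform over the Gaussian sphere, Φ = E·4πr² = Q_enc/ε₀.
E = |Q_enc|/(4πε₀r²) = (1.008×10^-5)/(4π·8.85×10^-12·(0.286)²) = 1.11×10^6 N/C.

1.11×10^6 N/C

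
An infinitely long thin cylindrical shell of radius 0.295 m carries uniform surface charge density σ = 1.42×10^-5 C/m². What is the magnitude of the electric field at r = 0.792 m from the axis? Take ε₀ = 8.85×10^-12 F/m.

Take a coaxial cylindrical Gaussian surface of radius r = 0.792 m and length L (r > 0.295 m).
The whole shell is enclosed: λ_enc = σ·2πR = (1.42e-5)·2π·(0.295) = 2.632e-5 C/m.
By Gauss's law (flux through the curved wall only), E·2πrL = λ_enc L/ε₀.
E = |λ_enc|/(2πε₀r) = (2.632×10^-5)/(2π·8.85×10^-12·0.792) = 5.98×10^5 N/C.

E ≈ 5.98e5 V/m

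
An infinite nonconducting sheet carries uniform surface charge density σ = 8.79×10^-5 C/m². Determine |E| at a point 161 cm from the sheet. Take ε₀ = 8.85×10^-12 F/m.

4.97×10^6 N/C

The symmetry is planar: E is normal to the sheet and the same magnitude on both sides. Take a pillbox straddling the sheet with end-cap area A.
Flux Φ = 2EA and Q_enc = σA, so 2EA = σA/ε₀ ⇒ E = |σ|/(2ε₀), independent of distance.
E = |σ|/(2ε₀) = (8.79×10^-5)/(2·8.85×10^-12) = 4.97×10^6 N/C.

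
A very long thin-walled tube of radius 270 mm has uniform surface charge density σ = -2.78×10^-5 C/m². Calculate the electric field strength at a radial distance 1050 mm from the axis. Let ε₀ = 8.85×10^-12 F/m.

E ≈ 8.08×10^5 N/C

Take a coaxial cylindrical Gaussian surface of radius r = 1050 mm and length L (r > 270 mm).
The whole shell is enclosed: λ_enc = σ·2πR = (-2.78×10^-5)·2π·(0.27) = -4.716×10^-5 C/m.
Gauss's law: E·2πrL = λ_enc L/ε₀.
E = |λ_enc|/(2πε₀r) = (4.716×10^-5)/(2π·8.85×10^-12·1.05) = 8.08e5 N/C.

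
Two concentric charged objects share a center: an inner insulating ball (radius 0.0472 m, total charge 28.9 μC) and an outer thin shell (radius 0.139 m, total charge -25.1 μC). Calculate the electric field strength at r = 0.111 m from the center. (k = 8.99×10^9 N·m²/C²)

Symmetry ⇒ E = E(r) r̂. Gaussian sphere of radius r = 0.111 m (between the bodies, 0.0472 m < r < 0.139 m).
Only the inner charge is enclosed; the outer shell contributes nothing inside itself. Q_enc = 28.9 μC = 2.89×10^-5 C.
Since E is radial and uniform over the Gaussian sphere, Φ = E·4πr² = Q_enc/ε₀.
E = k|Q_enc|/r² = (8.99×10^9)(2.89×10^-5)/(0.111)² = 2.11e7 N/C.

|E| ≈ 2.11×10^7 N/C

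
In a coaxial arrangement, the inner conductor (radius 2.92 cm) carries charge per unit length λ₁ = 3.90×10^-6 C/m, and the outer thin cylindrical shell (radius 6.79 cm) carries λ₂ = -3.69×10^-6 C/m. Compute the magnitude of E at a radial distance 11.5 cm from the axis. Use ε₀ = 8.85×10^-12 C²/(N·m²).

Choose a coaxial cylinder of radius r = 11.5 cm (arbitrary length L) as the Gaussian surface (r > 6.79 cm, enclosing both).
λ_enc = λ₁ + λ₂ = (3.90e-6) + (-3.69×10^-6) = 2.10×10^-7 C/m.
Applying ∮E·dA = Q_enc/ε₀ with the end caps contributing no flux:
E = |λ_enc|/(2πε₀r) = (2.10×10^-7)/(2π·8.85×10^-12·0.115) = 3.28×10^4 N/C.

E = 3.28e4 V/m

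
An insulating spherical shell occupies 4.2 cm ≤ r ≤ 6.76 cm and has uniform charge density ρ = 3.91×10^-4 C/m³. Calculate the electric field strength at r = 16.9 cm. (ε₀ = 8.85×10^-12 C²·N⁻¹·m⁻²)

Symmetry ⇒ E = E(r) r̂. Gaussian sphere of radius r = 16.9 cm (r > 6.76 cm, enclosing the whole shell).
Q_enc = ρ·(4π/3)(b³ − a³) = (3.91×10^-4)·(4π/3)·((0.0676)³ − (0.042)³) = 3.846×10^-7 C.
Applying ∮E·dA = Q_enc/ε₀ with Φ = E(4πr²):
E = |Q_enc|/(4πε₀r²) = (3.846×10^-7)/(4π·8.85×10^-12·(0.169)²) = 1.21e5 N/C.

|E| = 1.21×10^5 V/m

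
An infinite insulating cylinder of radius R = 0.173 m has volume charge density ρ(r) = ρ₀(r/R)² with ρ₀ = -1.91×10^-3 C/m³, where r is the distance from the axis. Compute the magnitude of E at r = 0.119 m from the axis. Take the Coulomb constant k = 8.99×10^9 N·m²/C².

3.04×10^6 N/C

Choose a coaxial cylinder of radius r = 0.119 m (arbitrary length L) as the Gaussian surface (r < R).
Integrating ρ over the cross-section to radius r: λ_enc = (2πρ₀/R²) ∫₀^r r'^3 dr' = 2πρ₀ r^4/(4·R²) = -2.01×10^-5 C/m.
By Gauss's law (flux through the curved wall only), E·2πrL = λ_enc L/ε₀.
E = 2k|λ_enc|/r = 2(8.99×10^9)(2.01×10^-5)/(0.119) = 3.04×10^6 N/C.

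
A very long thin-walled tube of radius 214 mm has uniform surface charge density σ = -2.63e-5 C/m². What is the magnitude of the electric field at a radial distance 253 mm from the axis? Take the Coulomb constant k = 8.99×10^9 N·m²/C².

E = 2.51×10^6 N/C

Take a coaxial cylindrical Gaussian surface of radius r = 253 mm and length L (r > 214 mm).
The whole shell is enclosed: λ_enc = σ·2πR = (-2.63×10^-5)·2π·(0.214) = -3.536e-5 C/m.
By Gauss's law (flux through the curved wall only), E·2πrL = λ_enc L/ε₀.
E = 2k|λ_enc|/r = 2(8.99×10^9)(3.536×10^-5)/(0.253) = 2.51e6 N/C.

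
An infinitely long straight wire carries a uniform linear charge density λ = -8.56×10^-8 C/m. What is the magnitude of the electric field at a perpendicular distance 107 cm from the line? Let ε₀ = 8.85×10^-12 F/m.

By cylindrical symmetry E is radial; use a coaxial Gaussian cylinder of radius 107 cm and length L.
Q_enc = λL, so λ_enc = -8.56×10^-8 C/m.
Applying ∮E·dA = Q_enc/ε₀ with the end caps contributing no flux:
E = |λ_enc|/(2πε₀r) = (8.56×10^-8)/(2π·8.85×10^-12·1.07) = 1.44×10^3 N/C.

E ≈ 1.44×10^3 N/C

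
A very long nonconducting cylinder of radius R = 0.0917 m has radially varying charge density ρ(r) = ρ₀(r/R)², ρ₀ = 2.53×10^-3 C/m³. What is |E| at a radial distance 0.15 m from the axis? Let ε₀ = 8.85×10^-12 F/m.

Take a coaxial cylindrical Gaussian surface of radius r = 0.15 m and length L (r > R, full charge per length enclosed).
λ_enc = 2π ∫₀^R ρ₀(r'/R)^2 r' dr' = 2πρ₀R²/4 = 3.342×10^-5 C/m.
Gauss's law: E·2πrL = λ_enc L/ε₀.
E = |λ_enc|/(2πε₀r) = (3.342×10^-5)/(2π·8.85×10^-12·0.15) = 4.01×10^6 N/C.

E = 4.01×10^6 N/C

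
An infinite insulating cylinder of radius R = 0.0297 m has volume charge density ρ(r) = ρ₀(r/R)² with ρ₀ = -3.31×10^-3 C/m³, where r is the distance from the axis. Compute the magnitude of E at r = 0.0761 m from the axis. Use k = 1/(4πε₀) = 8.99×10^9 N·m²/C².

Choose a coaxial cylinder of radius r = 0.0761 m (arbitrary length L) as the Gaussian surface (r > R, full charge per length enclosed).
λ_enc = 2π ∫₀^R ρ₀(r'/R)^2 r' dr' = 2πρ₀R²/4 = -4.586e-6 C/m.
Since E is radial and uniform over the curved surface, Φ = E·2πrL = Q_enc/ε₀ = λ_enc L/ε₀.
E = 2k|λ_enc|/r = 2(8.99×10^9)(4.586×10^-6)/(0.0761) = 1.08×10^6 N/C.

|E| ≈ 1.08×10^6 N/C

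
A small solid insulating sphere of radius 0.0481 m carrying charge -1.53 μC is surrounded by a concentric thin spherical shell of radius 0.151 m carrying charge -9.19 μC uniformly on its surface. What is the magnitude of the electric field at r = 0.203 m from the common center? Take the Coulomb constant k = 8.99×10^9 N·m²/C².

By spherical symmetry E is radial; choose a Gaussian sphere of radius r = 0.203 m (r > 0.151 m, enclosing both).
Q_enc = (-1.53 μC) + (-9.19 μC) = -1.072×10^-5 C.
Gauss's law: E·4πr² = Q_enc/ε₀.
E = k|Q_enc|/r² = (8.99×10^9)(1.072×10^-5)/(0.203)² = 2.34×10^6 N/C.

E = 2.34×10^6 V/m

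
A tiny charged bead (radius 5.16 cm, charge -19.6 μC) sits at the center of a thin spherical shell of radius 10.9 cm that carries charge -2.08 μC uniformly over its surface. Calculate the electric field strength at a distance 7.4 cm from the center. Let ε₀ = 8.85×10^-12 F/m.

3.22e7 V/m

Symmetry ⇒ E = E(r) r̂. Gaussian sphere of radius r = 7.4 cm (between the bodies, 5.16 cm < r < 10.9 cm).
The shell at 10.9 cm lies outside the Gaussian surface, so Q_enc = -19.6 μC = -1.96e-5 C.
Gauss's law: E·4πr² = Q_enc/ε₀.
E = |Q_enc|/(4πε₀r²) = (1.96e-5)/(4π·8.85×10^-12·(0.074)²) = 3.22×10^7 N/C.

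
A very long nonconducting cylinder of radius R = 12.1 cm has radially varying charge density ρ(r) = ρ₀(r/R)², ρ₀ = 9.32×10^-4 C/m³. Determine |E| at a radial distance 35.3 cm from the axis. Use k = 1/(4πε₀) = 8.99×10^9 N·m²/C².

|E| = 1.09×10^6 N/C

By cylindrical symmetry E is radial; use a coaxial Gaussian cylinder of radius 35.3 cm and length L (r > R, full charge per length enclosed).
λ_enc = 2π ∫₀^R ρ₀(r'/R)^2 r' dr' = 2πρ₀R²/4 = 2.143×10^-5 C/m.
Applying ∮E·dA = Q_enc/ε₀ with the end caps contributing no flux:
E = 2k|λ_enc|/r = 2(8.99×10^9)(2.143×10^-5)/(0.353) = 1.09e6 N/C.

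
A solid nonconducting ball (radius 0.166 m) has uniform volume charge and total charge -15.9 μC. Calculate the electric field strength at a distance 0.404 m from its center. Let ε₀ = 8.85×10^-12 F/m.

E ≈ 8.76×10^5 N/C

Take a concentric spherical Gaussian surface of radius r = 0.404 m (r > R, so the entire charge is enclosed).
Q_enc = -15.9 μC = -1.59×10^-5 C.
By Gauss's law, ∮E·dA = E·4πr² = Q_enc/ε₀.
E = |Q_enc|/(4πε₀r²) = (1.59×10^-5)/(4π·8.85×10^-12·(0.404)²) = 8.76×10^5 N/C.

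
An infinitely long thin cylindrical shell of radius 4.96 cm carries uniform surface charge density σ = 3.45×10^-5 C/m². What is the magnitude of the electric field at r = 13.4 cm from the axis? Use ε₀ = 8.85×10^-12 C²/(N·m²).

Choose a coaxial cylinder of radius r = 13.4 cm (arbitrary length L) as the Gaussian surface (r > 4.96 cm).
The whole shell is enclosed: λ_enc = σ·2πR = (3.45×10^-5)·2π·(0.0496) = 1.075×10^-5 C/m.
Applying ∮E·dA = Q_enc/ε₀ with the end caps contributing no flux:
E = |λ_enc|/(2πε₀r) = (1.075×10^-5)/(2π·8.85×10^-12·0.134) = 1.44×10^6 N/C.

|E| = 1.44×10^6 V/m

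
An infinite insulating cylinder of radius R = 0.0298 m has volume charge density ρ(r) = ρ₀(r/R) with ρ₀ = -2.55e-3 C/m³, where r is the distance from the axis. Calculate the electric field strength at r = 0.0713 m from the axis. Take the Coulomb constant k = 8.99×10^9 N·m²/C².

E ≈ 1.20×10^6 N/C

By cylindrical symmetry E is radial; use a coaxial Gaussian cylinder of radius 0.0713 m and length L (r > R, full charge per length enclosed).
λ_enc = 2π ∫₀^R ρ₀(r'/R)^1 r' dr' = 2πρ₀R²/3 = -4.743×10^-6 C/m.
Applying ∮E·dA = Q_enc/ε₀ with the end caps contributing no flux:
E = 2k|λ_enc|/r = 2(8.99×10^9)(4.743×10^-6)/(0.0713) = 1.20e6 N/C.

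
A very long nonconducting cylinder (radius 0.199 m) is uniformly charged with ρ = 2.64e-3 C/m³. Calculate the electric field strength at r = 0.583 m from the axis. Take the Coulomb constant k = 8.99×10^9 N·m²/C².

1.01×10^7 N/C

Take a coaxial cylindrical Gaussian surface of radius r = 0.583 m and length L (r > 0.199 m, full cross-section enclosed).
λ_enc = ρ·πR² = (2.64×10^-3)π(0.199)² = 3.284e-4 C/m.
By Gauss's law (flux through the curved wall only), E·2πrL = λ_enc L/ε₀.
E = 2k|λ_enc|/r = 2(8.99×10^9)(3.284×10^-4)/(0.583) = 1.01×10^7 N/C.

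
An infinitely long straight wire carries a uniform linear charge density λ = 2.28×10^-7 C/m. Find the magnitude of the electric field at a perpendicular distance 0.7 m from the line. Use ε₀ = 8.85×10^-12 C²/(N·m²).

By cylindrical symmetry E is radial; use a coaxial Gaussian cylinder of radius 0.7 m and length L.
Q_enc = λL, so λ_enc = 2.28×10^-7 C/m.
Gauss's law: E·2πrL = λ_enc L/ε₀.
E = |λ_enc|/(2πε₀r) = (2.28e-7)/(2π·8.85×10^-12·0.7) = 5.86×10^3 N/C.

E = 5.86×10^3 N/C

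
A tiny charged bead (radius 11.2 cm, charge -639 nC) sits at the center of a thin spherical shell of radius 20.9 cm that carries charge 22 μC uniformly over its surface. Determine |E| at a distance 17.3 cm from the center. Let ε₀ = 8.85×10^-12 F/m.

E ≈ 1.92×10^5 V/m

Symmetry ⇒ E = E(r) r̂. Gaussian sphere of radius r = 17.3 cm (between the bodies, 11.2 cm < r < 20.9 cm).
The shell at 20.9 cm lies outside the Gaussian surface, so Q_enc = -639 nC = -6.39×10^-7 C.
By Gauss's law, ∮E·dA = E·4πr² = Q_enc/ε₀.
E = |Q_enc|/(4πε₀r²) = (6.39×10^-7)/(4π·8.85×10^-12·(0.173)²) = 1.92×10^5 N/C.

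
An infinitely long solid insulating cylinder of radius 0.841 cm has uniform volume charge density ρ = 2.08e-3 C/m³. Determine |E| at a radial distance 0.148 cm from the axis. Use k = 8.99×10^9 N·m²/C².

By cylindrical symmetry E is radial; use a coaxial Gaussian cylinder of radius 0.148 cm and length L (r < R).
Charge inside radius r per length L is ρ·πr²·L, so λ_enc = ρπr² = 1.431×10^-8 C/m.
Since E is radial and uniform over the curved surface, Φ = E·2πrL = Q_enc/ε₀ = λ_enc L/ε₀.
E = 2k|λ_enc|/r = 2(8.99×10^9)(1.431×10^-8)/(0.00148) = 1.74e5 N/C.

|E| ≈ 1.74×10^5 V/m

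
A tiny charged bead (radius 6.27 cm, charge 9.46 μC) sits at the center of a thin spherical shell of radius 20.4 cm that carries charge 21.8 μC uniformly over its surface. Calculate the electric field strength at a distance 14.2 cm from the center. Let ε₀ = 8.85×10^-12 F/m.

E ≈ 4.22e6 V/m

By spherical symmetry E is radial; choose a Gaussian sphere of radius r = 14.2 cm (between the bodies, 6.27 cm < r < 20.4 cm).
The shell at 20.4 cm lies outside the Gaussian surface, so Q_enc = 9.46 μC = 9.46e-6 C.
Since E is radial and uniform over the Gaussian sphere, Φ = E·4πr² = Q_enc/ε₀.
E = |Q_enc|/(4πε₀r²) = (9.46e-6)/(4π·8.85×10^-12·(0.142)²) = 4.22e6 N/C.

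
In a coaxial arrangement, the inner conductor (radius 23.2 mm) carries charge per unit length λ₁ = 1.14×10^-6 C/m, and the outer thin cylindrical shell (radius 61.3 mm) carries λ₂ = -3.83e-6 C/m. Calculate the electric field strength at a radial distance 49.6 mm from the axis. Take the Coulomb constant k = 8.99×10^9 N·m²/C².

Take a coaxial cylindrical Gaussian surface of radius r = 49.6 mm and length L (between the conductors, 23.2 mm < r < 61.3 mm).
The shell at 61.3 mm lies outside the Gaussian surface, so λ_enc = λ₁ = 1.14e-6 C/m.
Applying ∮E·dA = Q_enc/ε₀ with the end caps contributing no flux:
E = 2k|λ_enc|/r = 2(8.99×10^9)(1.14×10^-6)/(0.0496) = 4.13×10^5 N/C.

|E| ≈ 4.13×10^5 V/m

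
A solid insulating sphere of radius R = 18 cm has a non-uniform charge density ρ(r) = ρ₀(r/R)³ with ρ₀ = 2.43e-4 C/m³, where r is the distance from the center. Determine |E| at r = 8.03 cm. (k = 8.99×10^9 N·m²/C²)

Take a concentric spherical Gaussian surface of radius r = 8.03 cm (r < R).
Q_enc = ∫₀^r ρ(r')·4πr'² dr' = (4πρ₀/R³) ∫₀^r r'^5 dr' = 4πρ₀ r^6/(6·R³) = 2.34×10^-8 C.
Since E is radial and uniform over the Gaussian sphere, Φ = E·4πr² = Q_enc/ε₀.
E = k|Q_enc|/r² = (8.99×10^9)(2.34e-8)/(0.0803)² = 3.26×10^4 N/C.

|E| ≈ 3.26×10^4 V/m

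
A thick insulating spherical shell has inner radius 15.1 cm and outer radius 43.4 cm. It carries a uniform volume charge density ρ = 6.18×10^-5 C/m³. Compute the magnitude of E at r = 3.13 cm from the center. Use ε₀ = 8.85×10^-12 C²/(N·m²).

Symmetry ⇒ E = E(r) r̂. Gaussian sphere of radius r = 3.13 cm (r < 15.1 cm, inside the empty cavity).
No charge is enclosed, so by Gauss's law E·4πr² = 0 ⇒ E = 0.

E = 0 (no enclosed charge)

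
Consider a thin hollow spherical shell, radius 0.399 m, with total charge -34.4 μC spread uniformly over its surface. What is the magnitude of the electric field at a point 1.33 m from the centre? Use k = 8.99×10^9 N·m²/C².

|E| ≈ 1.75×10^5 N/C

Use a concentric Gaussian sphere at r = 1.33 m (r > 0.399 m).
The entire shell is enclosed: Q_enc = -3.44e-5 C.
Gauss's law: E·4πr² = Q_enc/ε₀.
E = k|Q_enc|/r² = (8.99×10^9)(3.44e-5)/(1.33)² = 1.75e5 N/C.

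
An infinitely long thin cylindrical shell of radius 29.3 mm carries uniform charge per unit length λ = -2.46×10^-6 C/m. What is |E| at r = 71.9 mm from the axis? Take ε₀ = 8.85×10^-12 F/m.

E ≈ 6.15×10^5 N/C

By cylindrical symmetry E is radial; use a coaxial Gaussian cylinder of radius 71.9 mm and length L (r > 29.3 mm).
The full line charge is enclosed: λ_enc = -2.46×10^-6 C/m.
Gauss's law: E·2πrL = λ_enc L/ε₀.
E = |λ_enc|/(2πε₀r) = (2.46×10^-6)/(2π·8.85×10^-12·0.0719) = 6.15×10^5 N/C.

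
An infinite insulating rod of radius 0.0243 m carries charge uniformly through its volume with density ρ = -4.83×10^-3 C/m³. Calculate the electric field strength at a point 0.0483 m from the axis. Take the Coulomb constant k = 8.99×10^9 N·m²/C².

E = 3.34e6 V/m

Coaxial Gaussian cylinder, radius r = 0.0483 m, length L (r > 0.0243 m, full cross-section enclosed).
λ_enc = ρ·πR² = (-4.83×10^-3)π(0.0243)² = -8.96×10^-6 C/m.
Gauss's law: E·2πrL = λ_enc L/ε₀.
E = 2k|λ_enc|/r = 2(8.99×10^9)(8.96e-6)/(0.0483) = 3.34×10^6 N/C.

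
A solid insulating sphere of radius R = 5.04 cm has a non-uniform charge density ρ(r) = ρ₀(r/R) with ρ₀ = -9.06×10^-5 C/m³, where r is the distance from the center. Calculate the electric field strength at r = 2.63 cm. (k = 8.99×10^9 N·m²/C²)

|E| = 3.51e4 V/m

By spherical symmetry E is radial; choose a Gaussian sphere of radius r = 2.63 cm (r < R).
Q_enc = ∫₀^r ρ(r')·4πr'² dr' = (4πρ₀/R) ∫₀^r r'^3 dr' = 4πρ₀ r^4/(4·R) = -2.702×10^-9 C.
By Gauss's law, ∮E·dA = E·4πr² = Q_enc/ε₀.
E = k|Q_enc|/r² = (8.99×10^9)(2.702×10^-9)/(0.0263)² = 3.51×10^4 N/C.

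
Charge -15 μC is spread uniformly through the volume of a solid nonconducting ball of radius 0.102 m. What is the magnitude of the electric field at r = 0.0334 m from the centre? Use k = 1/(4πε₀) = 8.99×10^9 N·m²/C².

E = 4.24×10^6 V/m

Take a concentric spherical Gaussian surface of radius r = 0.0334 m (r < R).
For a uniform sphere the enclosed fraction is (r/R)³, so Q_enc = (-15 μC)(0.0334/0.102)³ = -5.267e-7 C.
Since E is radial and uniform over the Gaussian sphere, Φ = E·4πr² = Q_enc/ε₀.
E = k|Q_enc|/r² = (8.99×10^9)(5.267×10^-7)/(0.0334)² = 4.24×10^6 N/C.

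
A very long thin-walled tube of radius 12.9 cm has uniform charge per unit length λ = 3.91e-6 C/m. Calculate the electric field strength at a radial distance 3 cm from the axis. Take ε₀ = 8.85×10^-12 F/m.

Take a coaxial cylindrical Gaussian surface of radius r = 3 cm and length L (r < 12.9 cm, inside the shell).
No charge is enclosed, so Gauss's law gives E·2πrL = 0 ⇒ E = 0.

E = 0 (no enclosed charge)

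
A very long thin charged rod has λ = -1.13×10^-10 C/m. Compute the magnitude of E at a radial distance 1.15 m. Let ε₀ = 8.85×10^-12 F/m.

1.77 N/C

Coaxial Gaussian cylinder, radius r = 1.15 m, length L.
Q_enc = λL, so λ_enc = -1.13e-10 C/m.
By Gauss's law (flux through the curved wall only), E·2πrL = λ_enc L/ε₀.
E = |λ_enc|/(2πε₀r) = (1.13×10^-10)/(2π·8.85×10^-12·1.15) = 1.77 N/C.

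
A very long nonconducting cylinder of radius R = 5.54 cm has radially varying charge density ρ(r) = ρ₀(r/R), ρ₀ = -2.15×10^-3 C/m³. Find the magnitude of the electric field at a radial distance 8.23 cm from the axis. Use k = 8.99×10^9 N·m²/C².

Coaxial Gaussian cylinder, radius r = 8.23 cm, length L (r > R, full charge per length enclosed).
λ_enc = 2π ∫₀^R ρ₀(r'/R)^1 r' dr' = 2πρ₀R²/3 = -1.382×10^-5 C/m.
Gauss's law: E·2πrL = λ_enc L/ε₀.
E = 2k|λ_enc|/r = 2(8.99×10^9)(1.382×10^-5)/(0.0823) = 3.02e6 N/C.

E = 3.02×10^6 V/m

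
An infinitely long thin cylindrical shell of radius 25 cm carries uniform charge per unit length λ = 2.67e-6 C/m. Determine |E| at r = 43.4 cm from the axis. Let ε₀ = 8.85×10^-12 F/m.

E = 1.11×10^5 N/C

By cylindrical symmetry E is radial; use a coaxial Gaussian cylinder of radius 43.4 cm and length L (r > 25 cm).
The full line charge is enclosed: λ_enc = 2.67×10^-6 C/m.
By Gauss's law (flux through the curved wall only), E·2πrL = λ_enc L/ε₀.
E = |λ_enc|/(2πε₀r) = (2.67e-6)/(2π·8.85×10^-12·0.434) = 1.11×10^5 N/C.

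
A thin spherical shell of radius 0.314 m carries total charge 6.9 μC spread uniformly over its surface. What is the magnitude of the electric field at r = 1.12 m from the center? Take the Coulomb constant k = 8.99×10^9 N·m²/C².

E ≈ 4.95×10^4 N/C

By spherical symmetry E is radial; choose a Gaussian sphere of radius r = 1.12 m (r > 0.314 m).
The entire shell is enclosed: Q_enc = 6.90×10^-6 C.
By Gauss's law, ∮E·dA = E·4πr² = Q_enc/ε₀.
E = k|Q_enc|/r² = (8.99×10^9)(6.90×10^-6)/(1.12)² = 4.95×10^4 N/C.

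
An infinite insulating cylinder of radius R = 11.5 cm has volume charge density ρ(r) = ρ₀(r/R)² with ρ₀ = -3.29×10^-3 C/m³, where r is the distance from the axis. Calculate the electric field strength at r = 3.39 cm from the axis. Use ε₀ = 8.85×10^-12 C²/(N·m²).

Take a coaxial cylindrical Gaussian surface of radius r = 3.39 cm and length L (r < R).
λ_enc = ∫₀^r ρ(r')·2πr' dr' = (2πρ₀/R²)·r^4/4 = -5.161×10^-7 C/m.
Gauss's law: E·2πrL = λ_enc L/ε₀.
E = |λ_enc|/(2πε₀r) = (5.161e-7)/(2π·8.85×10^-12·0.0339) = 2.74e5 N/C.

|E| ≈ 2.74×10^5 V/m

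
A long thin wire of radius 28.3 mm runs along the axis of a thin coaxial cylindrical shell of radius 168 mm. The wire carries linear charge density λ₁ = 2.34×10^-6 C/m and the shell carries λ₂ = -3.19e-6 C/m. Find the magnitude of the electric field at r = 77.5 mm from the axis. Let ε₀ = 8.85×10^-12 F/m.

Choose a coaxial cylinder of radius r = 77.5 mm (arbitrary length L) as the Gaussian surface (between the conductors, 28.3 mm < r < 168 mm).
The shell at 168 mm lies outside the Gaussian surface, so λ_enc = λ₁ = 2.34e-6 C/m.
Since E is radial and uniform over the curved surface, Φ = E·2πrL = Q_enc/ε₀ = λ_enc L/ε₀.
E = |λ_enc|/(2πε₀r) = (2.34e-6)/(2π·8.85×10^-12·0.0775) = 5.43×10^5 N/C.

E = 5.43×10^5 N/C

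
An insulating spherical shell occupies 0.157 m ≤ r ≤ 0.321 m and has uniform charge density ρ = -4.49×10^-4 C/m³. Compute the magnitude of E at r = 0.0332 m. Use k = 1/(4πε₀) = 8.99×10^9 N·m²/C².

|E| = 0 V/m

Use a concentric Gaussian sphere at r = 0.0332 m (r < 0.157 m, inside the empty cavity).
No charge is enclosed, so by Gauss's law E·4πr² = 0 ⇒ E = 0.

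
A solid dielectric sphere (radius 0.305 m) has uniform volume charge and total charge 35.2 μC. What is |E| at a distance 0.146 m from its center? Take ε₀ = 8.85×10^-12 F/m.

1.63e6 V/m

By spherical symmetry E is radial; choose a Gaussian sphere of radius r = 0.146 m (r < R).
Only the charge within r is enclosed: Q_enc = Q·(r/R)³ = (35.2 μC)·(0.146 m/0.305 m)³ = 3.861e-6 C.
Since E is radial and uniform over the Gaussian sphere, Φ = E·4πr² = Q_enc/ε₀.
E = |Q_enc|/(4πε₀r²) = (3.861×10^-6)/(4π·8.85×10^-12·(0.146)²) = 1.63e6 N/C.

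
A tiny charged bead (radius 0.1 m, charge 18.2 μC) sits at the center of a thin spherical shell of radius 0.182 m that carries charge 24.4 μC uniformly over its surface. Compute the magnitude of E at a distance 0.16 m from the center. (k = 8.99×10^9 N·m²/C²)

Take a concentric spherical Gaussian surface of radius r = 0.16 m (between the bodies, 0.1 m < r < 0.182 m).
The shell at 0.182 m lies outside the Gaussian surface, so Q_enc = 18.2 μC = 1.82×10^-5 C.
By Gauss's law, ∮E·dA = E·4πr² = Q_enc/ε₀.
E = k|Q_enc|/r² = (8.99×10^9)(1.82×10^-5)/(0.16)² = 6.39e6 N/C.

E = 6.39×10^6 V/m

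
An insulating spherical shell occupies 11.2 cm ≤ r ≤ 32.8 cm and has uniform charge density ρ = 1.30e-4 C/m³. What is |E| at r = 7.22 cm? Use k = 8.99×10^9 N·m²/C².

Symmetry ⇒ E = E(r) r̂. Gaussian sphere of radius r = 7.22 cm (r < 11.2 cm, inside the empty cavity).
No charge is enclosed, so by Gauss's law E·4πr² = 0 ⇒ E = 0.

E = 0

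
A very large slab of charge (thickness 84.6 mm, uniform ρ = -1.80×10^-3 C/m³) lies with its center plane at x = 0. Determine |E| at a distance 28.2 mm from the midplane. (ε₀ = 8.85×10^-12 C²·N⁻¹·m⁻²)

5.74×10^6 N/C

By symmetry E is perpendicular to the slab. A Gaussian pillbox from −28.2 mm to +28.2 mm (face area A) lies entirely within the slab.
Q_enc = ρ·(2x)·A and flux = 2EA, so 2EA = 2ρxA/ε₀ ⇒ E = |ρ|x/ε₀.
E = (1.80×10^-3)(0.0282)/(8.85×10^-12) = 5.74e6 N/C.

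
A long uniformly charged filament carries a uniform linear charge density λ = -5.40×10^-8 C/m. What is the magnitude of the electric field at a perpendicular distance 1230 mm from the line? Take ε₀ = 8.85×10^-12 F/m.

Take a coaxial cylindrical Gaussian surface of radius r = 1230 mm and length L.
Q_enc = λL, so λ_enc = -5.40e-8 C/m.
Gauss's law: E·2πrL = λ_enc L/ε₀.
E = |λ_enc|/(2πε₀r) = (5.40×10^-8)/(2π·8.85×10^-12·1.23) = 790 N/C.

E = 790 N/C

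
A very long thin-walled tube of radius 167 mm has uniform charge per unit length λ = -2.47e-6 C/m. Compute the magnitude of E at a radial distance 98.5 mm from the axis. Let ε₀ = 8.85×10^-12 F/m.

Coaxial Gaussian cylinder, radius r = 98.5 mm, length L (r < 167 mm, inside the shell).
No charge is enclosed, so Gauss's law gives E·2πrL = 0 ⇒ E = 0.

|E| = 0 N/C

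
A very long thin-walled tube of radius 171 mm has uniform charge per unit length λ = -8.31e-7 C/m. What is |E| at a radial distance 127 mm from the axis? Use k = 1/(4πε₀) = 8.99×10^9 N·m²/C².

E = 0

Take a coaxial cylindrical Gaussian surface of radius r = 127 mm and length L (r < 171 mm, inside the shell).
No charge is enclosed, so Gauss's law gives E·2πrL = 0 ⇒ E = 0.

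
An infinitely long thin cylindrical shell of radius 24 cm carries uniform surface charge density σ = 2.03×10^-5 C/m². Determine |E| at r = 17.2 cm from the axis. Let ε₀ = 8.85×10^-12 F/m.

E = 0

Choose a coaxial cylinder of radius r = 17.2 cm (arbitrary length L) as the Gaussian surface (r < 24 cm, inside the shell).
No charge is enclosed, so Gauss's law gives E·2πrL = 0 ⇒ E = 0.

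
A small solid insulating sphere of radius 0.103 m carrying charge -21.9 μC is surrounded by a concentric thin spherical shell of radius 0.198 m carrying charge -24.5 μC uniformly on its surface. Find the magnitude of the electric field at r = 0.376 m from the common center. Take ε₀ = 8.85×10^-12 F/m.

|E| = 2.95×10^6 V/m

Take a concentric spherical Gaussian surface of radius r = 0.376 m (r > 0.198 m, enclosing both).
Q_enc = (-21.9 μC) + (-24.5 μC) = -4.64e-5 C.
Applying ∮E·dA = Q_enc/ε₀ with Φ = E(4πr²):
E = |Q_enc|/(4πε₀r²) = (4.64×10^-5)/(4π·8.85×10^-12·(0.376)²) = 2.95e6 N/C.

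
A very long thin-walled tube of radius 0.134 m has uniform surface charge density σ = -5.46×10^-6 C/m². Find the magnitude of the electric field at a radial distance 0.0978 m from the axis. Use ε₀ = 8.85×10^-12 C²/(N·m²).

E = 0

Choose a coaxial cylinder of radius r = 0.0978 m (arbitrary length L) as the Gaussian surface (r < 0.134 m, inside the shell).
All the surface charge lies outside this cylinder: Q_enc = 0, hence E = 0.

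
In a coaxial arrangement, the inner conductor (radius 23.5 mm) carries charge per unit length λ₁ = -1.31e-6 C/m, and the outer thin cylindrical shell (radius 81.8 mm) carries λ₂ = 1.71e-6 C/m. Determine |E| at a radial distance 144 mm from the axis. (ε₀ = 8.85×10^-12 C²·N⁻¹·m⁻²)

Take a coaxial cylindrical Gaussian surface of radius r = 144 mm and length L (r > 81.8 mm, enclosing both).
λ_enc = λ₁ + λ₂ = (-1.31×10^-6) + (1.71×10^-6) = 4.00e-7 C/m.
Since E is radial and uniform over the curved surface, Φ = E·2πrL = Q_enc/ε₀ = λ_enc L/ε₀.
E = |λ_enc|/(2πε₀r) = (4.00e-7)/(2π·8.85×10^-12·0.144) = 5.00×10^4 N/C.

|E| ≈ 5.00×10^4 N/C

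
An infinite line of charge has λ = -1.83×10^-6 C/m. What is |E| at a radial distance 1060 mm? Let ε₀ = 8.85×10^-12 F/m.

|E| = 3.10×10^4 V/m

Take a coaxial cylindrical Gaussian surface of radius r = 1060 mm and length L.
Q_enc = λL, so λ_enc = -1.83×10^-6 C/m.
Applying ∮E·dA = Q_enc/ε₀ with the end caps contributing no flux:
E = |λ_enc|/(2πε₀r) = (1.83e-6)/(2π·8.85×10^-12·1.06) = 3.10×10^4 N/C.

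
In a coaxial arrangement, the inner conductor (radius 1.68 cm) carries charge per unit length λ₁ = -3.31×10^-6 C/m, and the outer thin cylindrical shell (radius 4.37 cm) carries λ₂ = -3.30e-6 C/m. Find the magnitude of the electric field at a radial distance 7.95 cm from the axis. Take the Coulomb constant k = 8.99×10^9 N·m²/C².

|E| ≈ 1.49e6 N/C

By cylindrical symmetry E is radial; use a coaxial Gaussian cylinder of radius 7.95 cm and length L (r > 4.37 cm, enclosing both).
λ_enc = λ₁ + λ₂ = (-3.31e-6) + (-3.30×10^-6) = -6.61×10^-6 C/m.
Since E is radial and uniform over the curved surface, Φ = E·2πrL = Q_enc/ε₀ = λ_enc L/ε₀.
E = 2k|λ_enc|/r = 2(8.99×10^9)(6.61×10^-6)/(0.0795) = 1.49×10^6 N/C.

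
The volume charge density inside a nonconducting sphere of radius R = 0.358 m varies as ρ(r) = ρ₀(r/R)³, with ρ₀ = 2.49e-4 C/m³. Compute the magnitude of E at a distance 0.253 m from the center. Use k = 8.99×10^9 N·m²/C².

Symmetry ⇒ E = E(r) r̂. Gaussian sphere of radius r = 0.253 m (r < R).
Integrate the density: Q_enc = 4π ∫₀^r ρ₀(r'/R)^3 r'² dr' = 4πρ₀ r^6/(6·R³) = 2.981×10^-6 C.
Applying ∮E·dA = Q_enc/ε₀ with Φ = E(4πr²):
E = k|Q_enc|/r² = (8.99×10^9)(2.981e-6)/(0.253)² = 4.19×10^5 N/C.

|E| = 4.19×10^5 N/C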